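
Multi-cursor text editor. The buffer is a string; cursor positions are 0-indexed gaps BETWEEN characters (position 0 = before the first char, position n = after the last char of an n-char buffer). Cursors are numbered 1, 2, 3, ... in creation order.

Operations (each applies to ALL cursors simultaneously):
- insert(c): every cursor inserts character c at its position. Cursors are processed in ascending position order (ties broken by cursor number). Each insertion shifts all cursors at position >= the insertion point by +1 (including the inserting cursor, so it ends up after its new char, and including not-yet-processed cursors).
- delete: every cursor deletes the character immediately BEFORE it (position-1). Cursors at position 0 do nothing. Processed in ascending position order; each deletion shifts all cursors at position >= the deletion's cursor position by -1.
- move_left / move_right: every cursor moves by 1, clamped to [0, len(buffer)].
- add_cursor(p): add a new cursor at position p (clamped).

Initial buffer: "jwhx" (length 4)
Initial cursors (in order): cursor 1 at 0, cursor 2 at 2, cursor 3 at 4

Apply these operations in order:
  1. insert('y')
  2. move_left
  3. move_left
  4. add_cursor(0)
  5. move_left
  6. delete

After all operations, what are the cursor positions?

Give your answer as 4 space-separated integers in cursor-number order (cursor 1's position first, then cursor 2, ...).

Answer: 0 0 2 0

Derivation:
After op 1 (insert('y')): buffer="yjwyhxy" (len 7), cursors c1@1 c2@4 c3@7, authorship 1..2..3
After op 2 (move_left): buffer="yjwyhxy" (len 7), cursors c1@0 c2@3 c3@6, authorship 1..2..3
After op 3 (move_left): buffer="yjwyhxy" (len 7), cursors c1@0 c2@2 c3@5, authorship 1..2..3
After op 4 (add_cursor(0)): buffer="yjwyhxy" (len 7), cursors c1@0 c4@0 c2@2 c3@5, authorship 1..2..3
After op 5 (move_left): buffer="yjwyhxy" (len 7), cursors c1@0 c4@0 c2@1 c3@4, authorship 1..2..3
After op 6 (delete): buffer="jwhxy" (len 5), cursors c1@0 c2@0 c4@0 c3@2, authorship ....3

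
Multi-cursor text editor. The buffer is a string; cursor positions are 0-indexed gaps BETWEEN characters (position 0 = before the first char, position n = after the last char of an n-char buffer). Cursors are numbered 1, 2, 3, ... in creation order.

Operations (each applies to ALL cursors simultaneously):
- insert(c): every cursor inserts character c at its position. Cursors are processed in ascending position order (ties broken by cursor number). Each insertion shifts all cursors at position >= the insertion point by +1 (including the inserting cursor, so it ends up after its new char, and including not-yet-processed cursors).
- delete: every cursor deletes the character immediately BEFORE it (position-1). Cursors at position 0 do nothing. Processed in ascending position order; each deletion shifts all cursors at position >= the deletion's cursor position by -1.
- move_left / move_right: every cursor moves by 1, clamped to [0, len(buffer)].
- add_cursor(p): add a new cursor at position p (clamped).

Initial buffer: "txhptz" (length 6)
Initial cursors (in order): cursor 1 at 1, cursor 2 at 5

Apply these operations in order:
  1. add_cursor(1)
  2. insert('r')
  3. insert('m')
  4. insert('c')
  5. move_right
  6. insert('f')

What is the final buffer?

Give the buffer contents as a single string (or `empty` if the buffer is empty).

After op 1 (add_cursor(1)): buffer="txhptz" (len 6), cursors c1@1 c3@1 c2@5, authorship ......
After op 2 (insert('r')): buffer="trrxhptrz" (len 9), cursors c1@3 c3@3 c2@8, authorship .13....2.
After op 3 (insert('m')): buffer="trrmmxhptrmz" (len 12), cursors c1@5 c3@5 c2@11, authorship .1313....22.
After op 4 (insert('c')): buffer="trrmmccxhptrmcz" (len 15), cursors c1@7 c3@7 c2@14, authorship .131313....222.
After op 5 (move_right): buffer="trrmmccxhptrmcz" (len 15), cursors c1@8 c3@8 c2@15, authorship .131313....222.
After op 6 (insert('f')): buffer="trrmmccxffhptrmczf" (len 18), cursors c1@10 c3@10 c2@18, authorship .131313.13...222.2

Answer: trrmmccxffhptrmczf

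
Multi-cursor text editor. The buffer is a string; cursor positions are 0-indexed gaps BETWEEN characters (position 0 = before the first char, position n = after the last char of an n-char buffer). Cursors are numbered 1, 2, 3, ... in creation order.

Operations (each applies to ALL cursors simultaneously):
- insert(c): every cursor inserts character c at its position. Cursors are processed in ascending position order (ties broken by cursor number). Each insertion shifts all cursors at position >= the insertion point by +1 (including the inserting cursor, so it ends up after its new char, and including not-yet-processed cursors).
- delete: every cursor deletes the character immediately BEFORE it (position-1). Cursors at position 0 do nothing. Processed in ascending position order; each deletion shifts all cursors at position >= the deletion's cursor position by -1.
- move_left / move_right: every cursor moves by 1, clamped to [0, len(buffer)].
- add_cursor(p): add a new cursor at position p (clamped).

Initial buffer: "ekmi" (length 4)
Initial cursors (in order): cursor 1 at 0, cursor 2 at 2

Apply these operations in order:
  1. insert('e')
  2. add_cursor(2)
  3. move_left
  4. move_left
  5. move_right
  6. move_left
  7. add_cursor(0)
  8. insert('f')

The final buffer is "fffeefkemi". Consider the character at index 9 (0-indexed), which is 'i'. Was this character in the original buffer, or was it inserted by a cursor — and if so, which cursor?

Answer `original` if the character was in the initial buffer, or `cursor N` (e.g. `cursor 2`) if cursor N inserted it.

Answer: original

Derivation:
After op 1 (insert('e')): buffer="eekemi" (len 6), cursors c1@1 c2@4, authorship 1..2..
After op 2 (add_cursor(2)): buffer="eekemi" (len 6), cursors c1@1 c3@2 c2@4, authorship 1..2..
After op 3 (move_left): buffer="eekemi" (len 6), cursors c1@0 c3@1 c2@3, authorship 1..2..
After op 4 (move_left): buffer="eekemi" (len 6), cursors c1@0 c3@0 c2@2, authorship 1..2..
After op 5 (move_right): buffer="eekemi" (len 6), cursors c1@1 c3@1 c2@3, authorship 1..2..
After op 6 (move_left): buffer="eekemi" (len 6), cursors c1@0 c3@0 c2@2, authorship 1..2..
After op 7 (add_cursor(0)): buffer="eekemi" (len 6), cursors c1@0 c3@0 c4@0 c2@2, authorship 1..2..
After op 8 (insert('f')): buffer="fffeefkemi" (len 10), cursors c1@3 c3@3 c4@3 c2@6, authorship 1341.2.2..
Authorship (.=original, N=cursor N): 1 3 4 1 . 2 . 2 . .
Index 9: author = original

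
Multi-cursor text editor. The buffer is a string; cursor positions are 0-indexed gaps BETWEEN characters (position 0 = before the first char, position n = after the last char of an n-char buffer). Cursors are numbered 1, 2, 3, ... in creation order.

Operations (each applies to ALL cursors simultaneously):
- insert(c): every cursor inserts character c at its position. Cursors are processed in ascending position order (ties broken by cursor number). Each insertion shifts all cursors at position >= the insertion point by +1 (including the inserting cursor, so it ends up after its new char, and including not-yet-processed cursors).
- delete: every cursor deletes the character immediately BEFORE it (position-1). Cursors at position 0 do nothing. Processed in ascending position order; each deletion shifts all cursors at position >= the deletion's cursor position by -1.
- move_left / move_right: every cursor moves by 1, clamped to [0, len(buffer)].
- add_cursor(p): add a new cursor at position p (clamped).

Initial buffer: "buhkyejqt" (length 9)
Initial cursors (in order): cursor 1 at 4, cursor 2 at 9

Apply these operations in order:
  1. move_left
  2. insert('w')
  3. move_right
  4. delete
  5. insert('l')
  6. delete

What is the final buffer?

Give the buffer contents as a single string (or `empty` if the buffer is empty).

After op 1 (move_left): buffer="buhkyejqt" (len 9), cursors c1@3 c2@8, authorship .........
After op 2 (insert('w')): buffer="buhwkyejqwt" (len 11), cursors c1@4 c2@10, authorship ...1.....2.
After op 3 (move_right): buffer="buhwkyejqwt" (len 11), cursors c1@5 c2@11, authorship ...1.....2.
After op 4 (delete): buffer="buhwyejqw" (len 9), cursors c1@4 c2@9, authorship ...1....2
After op 5 (insert('l')): buffer="buhwlyejqwl" (len 11), cursors c1@5 c2@11, authorship ...11....22
After op 6 (delete): buffer="buhwyejqw" (len 9), cursors c1@4 c2@9, authorship ...1....2

Answer: buhwyejqw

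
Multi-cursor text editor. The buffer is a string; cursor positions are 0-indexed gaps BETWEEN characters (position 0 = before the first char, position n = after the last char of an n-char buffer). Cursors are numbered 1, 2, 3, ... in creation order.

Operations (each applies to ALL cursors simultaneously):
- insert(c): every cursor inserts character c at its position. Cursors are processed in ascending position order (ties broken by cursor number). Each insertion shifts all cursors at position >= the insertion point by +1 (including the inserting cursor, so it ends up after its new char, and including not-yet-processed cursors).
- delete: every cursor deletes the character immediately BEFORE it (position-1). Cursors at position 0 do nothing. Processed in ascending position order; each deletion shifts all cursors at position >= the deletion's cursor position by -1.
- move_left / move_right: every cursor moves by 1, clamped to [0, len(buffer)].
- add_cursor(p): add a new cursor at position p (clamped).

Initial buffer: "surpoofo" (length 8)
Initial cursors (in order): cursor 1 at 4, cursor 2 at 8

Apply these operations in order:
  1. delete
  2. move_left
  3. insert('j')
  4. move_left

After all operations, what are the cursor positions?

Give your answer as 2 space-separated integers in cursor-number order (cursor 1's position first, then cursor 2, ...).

After op 1 (delete): buffer="suroof" (len 6), cursors c1@3 c2@6, authorship ......
After op 2 (move_left): buffer="suroof" (len 6), cursors c1@2 c2@5, authorship ......
After op 3 (insert('j')): buffer="sujroojf" (len 8), cursors c1@3 c2@7, authorship ..1...2.
After op 4 (move_left): buffer="sujroojf" (len 8), cursors c1@2 c2@6, authorship ..1...2.

Answer: 2 6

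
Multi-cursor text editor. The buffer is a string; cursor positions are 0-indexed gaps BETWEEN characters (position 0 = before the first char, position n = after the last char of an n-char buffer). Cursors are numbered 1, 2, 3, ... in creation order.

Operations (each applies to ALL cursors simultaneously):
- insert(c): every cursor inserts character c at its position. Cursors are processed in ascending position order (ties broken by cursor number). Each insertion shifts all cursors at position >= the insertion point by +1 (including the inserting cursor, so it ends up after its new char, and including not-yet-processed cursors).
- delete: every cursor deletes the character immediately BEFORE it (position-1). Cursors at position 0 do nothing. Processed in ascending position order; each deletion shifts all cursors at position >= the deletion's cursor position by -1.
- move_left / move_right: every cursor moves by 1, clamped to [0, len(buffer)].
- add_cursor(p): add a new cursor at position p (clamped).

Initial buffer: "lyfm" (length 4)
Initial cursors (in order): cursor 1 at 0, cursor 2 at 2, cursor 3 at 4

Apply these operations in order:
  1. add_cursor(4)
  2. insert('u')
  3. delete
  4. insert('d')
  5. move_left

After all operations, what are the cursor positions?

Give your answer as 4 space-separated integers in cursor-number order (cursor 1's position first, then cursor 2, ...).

After op 1 (add_cursor(4)): buffer="lyfm" (len 4), cursors c1@0 c2@2 c3@4 c4@4, authorship ....
After op 2 (insert('u')): buffer="ulyufmuu" (len 8), cursors c1@1 c2@4 c3@8 c4@8, authorship 1..2..34
After op 3 (delete): buffer="lyfm" (len 4), cursors c1@0 c2@2 c3@4 c4@4, authorship ....
After op 4 (insert('d')): buffer="dlydfmdd" (len 8), cursors c1@1 c2@4 c3@8 c4@8, authorship 1..2..34
After op 5 (move_left): buffer="dlydfmdd" (len 8), cursors c1@0 c2@3 c3@7 c4@7, authorship 1..2..34

Answer: 0 3 7 7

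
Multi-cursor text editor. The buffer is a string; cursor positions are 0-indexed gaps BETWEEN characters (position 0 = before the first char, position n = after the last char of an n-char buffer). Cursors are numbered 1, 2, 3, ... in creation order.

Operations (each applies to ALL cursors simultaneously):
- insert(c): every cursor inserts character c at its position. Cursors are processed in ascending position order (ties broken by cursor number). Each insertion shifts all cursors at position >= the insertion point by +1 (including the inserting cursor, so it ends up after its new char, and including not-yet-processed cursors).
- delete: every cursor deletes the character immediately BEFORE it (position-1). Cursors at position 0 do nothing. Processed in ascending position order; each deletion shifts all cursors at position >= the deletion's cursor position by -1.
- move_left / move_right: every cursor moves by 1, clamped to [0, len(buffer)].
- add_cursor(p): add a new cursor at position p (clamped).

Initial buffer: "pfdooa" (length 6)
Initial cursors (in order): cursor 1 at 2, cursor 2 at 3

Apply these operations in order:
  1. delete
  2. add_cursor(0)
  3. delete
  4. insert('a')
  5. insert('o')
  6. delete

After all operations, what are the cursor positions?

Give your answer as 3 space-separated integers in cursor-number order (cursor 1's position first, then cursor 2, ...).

Answer: 3 3 3

Derivation:
After op 1 (delete): buffer="pooa" (len 4), cursors c1@1 c2@1, authorship ....
After op 2 (add_cursor(0)): buffer="pooa" (len 4), cursors c3@0 c1@1 c2@1, authorship ....
After op 3 (delete): buffer="ooa" (len 3), cursors c1@0 c2@0 c3@0, authorship ...
After op 4 (insert('a')): buffer="aaaooa" (len 6), cursors c1@3 c2@3 c3@3, authorship 123...
After op 5 (insert('o')): buffer="aaaoooooa" (len 9), cursors c1@6 c2@6 c3@6, authorship 123123...
After op 6 (delete): buffer="aaaooa" (len 6), cursors c1@3 c2@3 c3@3, authorship 123...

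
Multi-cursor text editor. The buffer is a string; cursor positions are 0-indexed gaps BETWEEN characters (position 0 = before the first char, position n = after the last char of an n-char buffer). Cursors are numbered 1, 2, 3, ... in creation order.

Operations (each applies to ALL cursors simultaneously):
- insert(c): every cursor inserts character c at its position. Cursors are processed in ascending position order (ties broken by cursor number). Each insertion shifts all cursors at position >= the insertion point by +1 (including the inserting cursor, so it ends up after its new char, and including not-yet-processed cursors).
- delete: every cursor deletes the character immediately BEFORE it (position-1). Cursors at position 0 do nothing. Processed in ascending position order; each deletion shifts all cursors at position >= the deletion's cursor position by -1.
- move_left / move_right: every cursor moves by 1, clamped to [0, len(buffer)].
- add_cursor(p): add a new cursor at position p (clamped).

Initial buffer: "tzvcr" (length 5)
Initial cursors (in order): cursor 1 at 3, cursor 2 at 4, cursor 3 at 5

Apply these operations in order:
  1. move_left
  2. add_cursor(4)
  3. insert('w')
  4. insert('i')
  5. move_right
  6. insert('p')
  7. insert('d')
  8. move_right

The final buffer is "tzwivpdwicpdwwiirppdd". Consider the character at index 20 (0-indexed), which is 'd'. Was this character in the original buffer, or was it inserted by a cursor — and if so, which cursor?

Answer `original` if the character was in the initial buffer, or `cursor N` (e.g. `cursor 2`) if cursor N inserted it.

After op 1 (move_left): buffer="tzvcr" (len 5), cursors c1@2 c2@3 c3@4, authorship .....
After op 2 (add_cursor(4)): buffer="tzvcr" (len 5), cursors c1@2 c2@3 c3@4 c4@4, authorship .....
After op 3 (insert('w')): buffer="tzwvwcwwr" (len 9), cursors c1@3 c2@5 c3@8 c4@8, authorship ..1.2.34.
After op 4 (insert('i')): buffer="tzwivwicwwiir" (len 13), cursors c1@4 c2@7 c3@12 c4@12, authorship ..11.22.3434.
After op 5 (move_right): buffer="tzwivwicwwiir" (len 13), cursors c1@5 c2@8 c3@13 c4@13, authorship ..11.22.3434.
After op 6 (insert('p')): buffer="tzwivpwicpwwiirpp" (len 17), cursors c1@6 c2@10 c3@17 c4@17, authorship ..11.122.23434.34
After op 7 (insert('d')): buffer="tzwivpdwicpdwwiirppdd" (len 21), cursors c1@7 c2@12 c3@21 c4@21, authorship ..11.1122.223434.3434
After op 8 (move_right): buffer="tzwivpdwicpdwwiirppdd" (len 21), cursors c1@8 c2@13 c3@21 c4@21, authorship ..11.1122.223434.3434
Authorship (.=original, N=cursor N): . . 1 1 . 1 1 2 2 . 2 2 3 4 3 4 . 3 4 3 4
Index 20: author = 4

Answer: cursor 4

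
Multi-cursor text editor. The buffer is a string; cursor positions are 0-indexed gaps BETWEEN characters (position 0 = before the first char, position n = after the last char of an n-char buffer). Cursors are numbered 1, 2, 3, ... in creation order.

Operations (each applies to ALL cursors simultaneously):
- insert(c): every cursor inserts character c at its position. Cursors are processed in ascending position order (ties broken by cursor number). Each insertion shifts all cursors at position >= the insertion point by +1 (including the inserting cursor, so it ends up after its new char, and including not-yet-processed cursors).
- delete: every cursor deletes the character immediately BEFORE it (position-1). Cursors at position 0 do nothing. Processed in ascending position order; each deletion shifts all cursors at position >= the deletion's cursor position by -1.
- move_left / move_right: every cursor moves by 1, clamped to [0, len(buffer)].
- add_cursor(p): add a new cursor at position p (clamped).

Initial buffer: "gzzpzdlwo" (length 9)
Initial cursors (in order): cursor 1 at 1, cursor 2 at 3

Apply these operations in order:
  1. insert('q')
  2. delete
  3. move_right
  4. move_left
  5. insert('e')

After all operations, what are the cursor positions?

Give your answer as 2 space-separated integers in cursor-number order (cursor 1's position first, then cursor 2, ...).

After op 1 (insert('q')): buffer="gqzzqpzdlwo" (len 11), cursors c1@2 c2@5, authorship .1..2......
After op 2 (delete): buffer="gzzpzdlwo" (len 9), cursors c1@1 c2@3, authorship .........
After op 3 (move_right): buffer="gzzpzdlwo" (len 9), cursors c1@2 c2@4, authorship .........
After op 4 (move_left): buffer="gzzpzdlwo" (len 9), cursors c1@1 c2@3, authorship .........
After op 5 (insert('e')): buffer="gezzepzdlwo" (len 11), cursors c1@2 c2@5, authorship .1..2......

Answer: 2 5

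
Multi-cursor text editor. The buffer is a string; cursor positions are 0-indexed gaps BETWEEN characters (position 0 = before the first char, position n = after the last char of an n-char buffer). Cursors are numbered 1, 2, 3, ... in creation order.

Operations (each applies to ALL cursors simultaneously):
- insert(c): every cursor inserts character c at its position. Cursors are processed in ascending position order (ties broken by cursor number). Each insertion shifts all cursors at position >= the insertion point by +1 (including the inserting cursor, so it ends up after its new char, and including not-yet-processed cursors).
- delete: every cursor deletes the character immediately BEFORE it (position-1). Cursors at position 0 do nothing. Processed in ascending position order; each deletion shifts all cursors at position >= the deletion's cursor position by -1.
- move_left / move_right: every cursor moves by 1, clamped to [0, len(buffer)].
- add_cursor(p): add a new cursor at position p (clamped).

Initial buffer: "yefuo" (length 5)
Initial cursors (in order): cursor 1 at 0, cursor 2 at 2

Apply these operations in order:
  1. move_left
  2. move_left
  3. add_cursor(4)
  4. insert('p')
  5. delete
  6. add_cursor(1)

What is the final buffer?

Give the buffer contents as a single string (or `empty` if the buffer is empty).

Answer: yefuo

Derivation:
After op 1 (move_left): buffer="yefuo" (len 5), cursors c1@0 c2@1, authorship .....
After op 2 (move_left): buffer="yefuo" (len 5), cursors c1@0 c2@0, authorship .....
After op 3 (add_cursor(4)): buffer="yefuo" (len 5), cursors c1@0 c2@0 c3@4, authorship .....
After op 4 (insert('p')): buffer="ppyefupo" (len 8), cursors c1@2 c2@2 c3@7, authorship 12....3.
After op 5 (delete): buffer="yefuo" (len 5), cursors c1@0 c2@0 c3@4, authorship .....
After op 6 (add_cursor(1)): buffer="yefuo" (len 5), cursors c1@0 c2@0 c4@1 c3@4, authorship .....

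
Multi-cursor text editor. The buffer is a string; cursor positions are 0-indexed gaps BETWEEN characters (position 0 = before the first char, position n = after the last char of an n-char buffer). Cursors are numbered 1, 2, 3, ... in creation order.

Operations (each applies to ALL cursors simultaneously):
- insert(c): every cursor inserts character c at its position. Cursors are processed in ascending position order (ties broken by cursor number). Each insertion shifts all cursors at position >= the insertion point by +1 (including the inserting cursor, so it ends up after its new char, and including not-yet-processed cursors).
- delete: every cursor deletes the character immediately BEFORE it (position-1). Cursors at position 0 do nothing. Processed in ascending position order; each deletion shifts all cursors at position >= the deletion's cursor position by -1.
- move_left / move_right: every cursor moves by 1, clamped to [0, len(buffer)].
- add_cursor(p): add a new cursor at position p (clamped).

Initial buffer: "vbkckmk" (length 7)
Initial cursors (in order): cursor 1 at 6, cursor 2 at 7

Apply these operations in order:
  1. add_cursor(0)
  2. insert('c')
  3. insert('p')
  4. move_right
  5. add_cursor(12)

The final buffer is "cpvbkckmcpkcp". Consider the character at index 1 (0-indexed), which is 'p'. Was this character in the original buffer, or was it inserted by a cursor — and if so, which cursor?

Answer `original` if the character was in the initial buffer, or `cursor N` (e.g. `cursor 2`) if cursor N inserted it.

Answer: cursor 3

Derivation:
After op 1 (add_cursor(0)): buffer="vbkckmk" (len 7), cursors c3@0 c1@6 c2@7, authorship .......
After op 2 (insert('c')): buffer="cvbkckmckc" (len 10), cursors c3@1 c1@8 c2@10, authorship 3......1.2
After op 3 (insert('p')): buffer="cpvbkckmcpkcp" (len 13), cursors c3@2 c1@10 c2@13, authorship 33......11.22
After op 4 (move_right): buffer="cpvbkckmcpkcp" (len 13), cursors c3@3 c1@11 c2@13, authorship 33......11.22
After op 5 (add_cursor(12)): buffer="cpvbkckmcpkcp" (len 13), cursors c3@3 c1@11 c4@12 c2@13, authorship 33......11.22
Authorship (.=original, N=cursor N): 3 3 . . . . . . 1 1 . 2 2
Index 1: author = 3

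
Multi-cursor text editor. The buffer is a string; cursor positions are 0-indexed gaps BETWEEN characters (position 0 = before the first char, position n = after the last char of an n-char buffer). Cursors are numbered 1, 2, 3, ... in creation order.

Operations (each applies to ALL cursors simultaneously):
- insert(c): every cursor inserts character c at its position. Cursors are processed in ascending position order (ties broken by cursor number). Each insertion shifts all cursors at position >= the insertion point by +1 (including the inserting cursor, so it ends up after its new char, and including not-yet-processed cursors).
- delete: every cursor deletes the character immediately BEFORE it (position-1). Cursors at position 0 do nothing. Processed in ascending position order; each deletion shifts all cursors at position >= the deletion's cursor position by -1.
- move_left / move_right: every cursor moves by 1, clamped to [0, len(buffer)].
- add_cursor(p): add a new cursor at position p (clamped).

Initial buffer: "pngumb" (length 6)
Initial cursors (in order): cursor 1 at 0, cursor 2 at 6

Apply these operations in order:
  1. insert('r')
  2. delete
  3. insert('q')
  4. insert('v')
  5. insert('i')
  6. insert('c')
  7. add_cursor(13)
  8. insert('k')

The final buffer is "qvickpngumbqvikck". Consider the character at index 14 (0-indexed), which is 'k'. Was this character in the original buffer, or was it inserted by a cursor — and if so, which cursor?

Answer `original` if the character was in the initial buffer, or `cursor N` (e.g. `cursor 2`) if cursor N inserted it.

Answer: cursor 3

Derivation:
After op 1 (insert('r')): buffer="rpngumbr" (len 8), cursors c1@1 c2@8, authorship 1......2
After op 2 (delete): buffer="pngumb" (len 6), cursors c1@0 c2@6, authorship ......
After op 3 (insert('q')): buffer="qpngumbq" (len 8), cursors c1@1 c2@8, authorship 1......2
After op 4 (insert('v')): buffer="qvpngumbqv" (len 10), cursors c1@2 c2@10, authorship 11......22
After op 5 (insert('i')): buffer="qvipngumbqvi" (len 12), cursors c1@3 c2@12, authorship 111......222
After op 6 (insert('c')): buffer="qvicpngumbqvic" (len 14), cursors c1@4 c2@14, authorship 1111......2222
After op 7 (add_cursor(13)): buffer="qvicpngumbqvic" (len 14), cursors c1@4 c3@13 c2@14, authorship 1111......2222
After op 8 (insert('k')): buffer="qvickpngumbqvikck" (len 17), cursors c1@5 c3@15 c2@17, authorship 11111......222322
Authorship (.=original, N=cursor N): 1 1 1 1 1 . . . . . . 2 2 2 3 2 2
Index 14: author = 3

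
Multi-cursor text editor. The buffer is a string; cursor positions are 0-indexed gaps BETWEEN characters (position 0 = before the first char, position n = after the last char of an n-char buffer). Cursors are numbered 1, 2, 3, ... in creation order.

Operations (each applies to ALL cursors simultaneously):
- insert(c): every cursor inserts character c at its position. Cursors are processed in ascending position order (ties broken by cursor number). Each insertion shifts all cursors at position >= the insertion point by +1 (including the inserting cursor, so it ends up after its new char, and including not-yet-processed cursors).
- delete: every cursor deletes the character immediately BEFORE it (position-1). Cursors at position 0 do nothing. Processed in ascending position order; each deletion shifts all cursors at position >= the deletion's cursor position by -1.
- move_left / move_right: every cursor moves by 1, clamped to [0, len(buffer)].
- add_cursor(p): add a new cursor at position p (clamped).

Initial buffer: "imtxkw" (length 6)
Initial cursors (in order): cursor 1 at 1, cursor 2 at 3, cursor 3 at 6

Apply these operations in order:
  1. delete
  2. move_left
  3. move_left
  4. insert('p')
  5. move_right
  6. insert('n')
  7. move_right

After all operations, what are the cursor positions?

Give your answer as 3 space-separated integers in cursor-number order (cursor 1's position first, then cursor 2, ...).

Answer: 6 6 9

Derivation:
After op 1 (delete): buffer="mxk" (len 3), cursors c1@0 c2@1 c3@3, authorship ...
After op 2 (move_left): buffer="mxk" (len 3), cursors c1@0 c2@0 c3@2, authorship ...
After op 3 (move_left): buffer="mxk" (len 3), cursors c1@0 c2@0 c3@1, authorship ...
After op 4 (insert('p')): buffer="ppmpxk" (len 6), cursors c1@2 c2@2 c3@4, authorship 12.3..
After op 5 (move_right): buffer="ppmpxk" (len 6), cursors c1@3 c2@3 c3@5, authorship 12.3..
After op 6 (insert('n')): buffer="ppmnnpxnk" (len 9), cursors c1@5 c2@5 c3@8, authorship 12.123.3.
After op 7 (move_right): buffer="ppmnnpxnk" (len 9), cursors c1@6 c2@6 c3@9, authorship 12.123.3.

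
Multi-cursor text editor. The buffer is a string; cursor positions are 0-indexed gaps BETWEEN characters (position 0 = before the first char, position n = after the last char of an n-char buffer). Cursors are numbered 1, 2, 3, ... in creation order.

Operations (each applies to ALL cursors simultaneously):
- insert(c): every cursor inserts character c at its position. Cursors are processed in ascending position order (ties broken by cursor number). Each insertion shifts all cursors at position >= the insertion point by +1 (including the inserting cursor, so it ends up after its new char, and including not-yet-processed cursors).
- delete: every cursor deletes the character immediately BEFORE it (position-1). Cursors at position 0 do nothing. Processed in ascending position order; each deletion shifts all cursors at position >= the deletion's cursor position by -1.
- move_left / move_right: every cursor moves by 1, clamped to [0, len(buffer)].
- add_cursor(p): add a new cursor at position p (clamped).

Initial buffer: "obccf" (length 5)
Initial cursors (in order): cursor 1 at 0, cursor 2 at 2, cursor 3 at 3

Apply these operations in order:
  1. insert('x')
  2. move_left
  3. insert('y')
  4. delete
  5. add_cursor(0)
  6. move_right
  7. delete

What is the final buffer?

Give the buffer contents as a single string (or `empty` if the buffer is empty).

Answer: obccf

Derivation:
After op 1 (insert('x')): buffer="xobxcxcf" (len 8), cursors c1@1 c2@4 c3@6, authorship 1..2.3..
After op 2 (move_left): buffer="xobxcxcf" (len 8), cursors c1@0 c2@3 c3@5, authorship 1..2.3..
After op 3 (insert('y')): buffer="yxobyxcyxcf" (len 11), cursors c1@1 c2@5 c3@8, authorship 11..22.33..
After op 4 (delete): buffer="xobxcxcf" (len 8), cursors c1@0 c2@3 c3@5, authorship 1..2.3..
After op 5 (add_cursor(0)): buffer="xobxcxcf" (len 8), cursors c1@0 c4@0 c2@3 c3@5, authorship 1..2.3..
After op 6 (move_right): buffer="xobxcxcf" (len 8), cursors c1@1 c4@1 c2@4 c3@6, authorship 1..2.3..
After op 7 (delete): buffer="obccf" (len 5), cursors c1@0 c4@0 c2@2 c3@3, authorship .....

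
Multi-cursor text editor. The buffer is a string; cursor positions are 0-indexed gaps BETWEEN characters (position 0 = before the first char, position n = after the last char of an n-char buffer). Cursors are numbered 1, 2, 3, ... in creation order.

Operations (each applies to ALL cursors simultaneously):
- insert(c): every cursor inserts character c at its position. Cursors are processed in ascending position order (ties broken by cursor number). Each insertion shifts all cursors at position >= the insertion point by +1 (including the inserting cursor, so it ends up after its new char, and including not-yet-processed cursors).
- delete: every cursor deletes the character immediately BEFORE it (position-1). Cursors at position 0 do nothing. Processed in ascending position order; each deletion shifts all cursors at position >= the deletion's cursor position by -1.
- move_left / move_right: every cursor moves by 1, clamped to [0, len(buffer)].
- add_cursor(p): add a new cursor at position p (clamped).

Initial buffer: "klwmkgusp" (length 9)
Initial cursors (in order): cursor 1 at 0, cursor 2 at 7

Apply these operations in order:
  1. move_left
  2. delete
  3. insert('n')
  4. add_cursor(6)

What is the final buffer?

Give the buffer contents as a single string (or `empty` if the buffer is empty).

After op 1 (move_left): buffer="klwmkgusp" (len 9), cursors c1@0 c2@6, authorship .........
After op 2 (delete): buffer="klwmkusp" (len 8), cursors c1@0 c2@5, authorship ........
After op 3 (insert('n')): buffer="nklwmknusp" (len 10), cursors c1@1 c2@7, authorship 1.....2...
After op 4 (add_cursor(6)): buffer="nklwmknusp" (len 10), cursors c1@1 c3@6 c2@7, authorship 1.....2...

Answer: nklwmknusp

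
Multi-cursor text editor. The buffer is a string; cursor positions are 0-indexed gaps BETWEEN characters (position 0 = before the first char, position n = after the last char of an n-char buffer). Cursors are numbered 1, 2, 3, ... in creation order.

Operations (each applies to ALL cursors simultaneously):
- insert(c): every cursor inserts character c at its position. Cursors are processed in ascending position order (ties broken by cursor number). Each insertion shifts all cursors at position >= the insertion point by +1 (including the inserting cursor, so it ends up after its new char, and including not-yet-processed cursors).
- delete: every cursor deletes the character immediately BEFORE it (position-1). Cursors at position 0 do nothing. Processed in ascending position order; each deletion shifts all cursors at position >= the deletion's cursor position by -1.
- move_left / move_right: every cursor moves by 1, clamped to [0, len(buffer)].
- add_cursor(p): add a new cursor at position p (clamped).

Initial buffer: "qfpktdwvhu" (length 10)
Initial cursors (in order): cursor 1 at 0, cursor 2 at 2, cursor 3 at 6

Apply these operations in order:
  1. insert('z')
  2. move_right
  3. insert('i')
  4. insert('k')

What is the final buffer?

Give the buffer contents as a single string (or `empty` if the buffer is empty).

Answer: zqikfzpikktdzwikvhu

Derivation:
After op 1 (insert('z')): buffer="zqfzpktdzwvhu" (len 13), cursors c1@1 c2@4 c3@9, authorship 1..2....3....
After op 2 (move_right): buffer="zqfzpktdzwvhu" (len 13), cursors c1@2 c2@5 c3@10, authorship 1..2....3....
After op 3 (insert('i')): buffer="zqifzpiktdzwivhu" (len 16), cursors c1@3 c2@7 c3@13, authorship 1.1.2.2...3.3...
After op 4 (insert('k')): buffer="zqikfzpikktdzwikvhu" (len 19), cursors c1@4 c2@9 c3@16, authorship 1.11.2.22...3.33...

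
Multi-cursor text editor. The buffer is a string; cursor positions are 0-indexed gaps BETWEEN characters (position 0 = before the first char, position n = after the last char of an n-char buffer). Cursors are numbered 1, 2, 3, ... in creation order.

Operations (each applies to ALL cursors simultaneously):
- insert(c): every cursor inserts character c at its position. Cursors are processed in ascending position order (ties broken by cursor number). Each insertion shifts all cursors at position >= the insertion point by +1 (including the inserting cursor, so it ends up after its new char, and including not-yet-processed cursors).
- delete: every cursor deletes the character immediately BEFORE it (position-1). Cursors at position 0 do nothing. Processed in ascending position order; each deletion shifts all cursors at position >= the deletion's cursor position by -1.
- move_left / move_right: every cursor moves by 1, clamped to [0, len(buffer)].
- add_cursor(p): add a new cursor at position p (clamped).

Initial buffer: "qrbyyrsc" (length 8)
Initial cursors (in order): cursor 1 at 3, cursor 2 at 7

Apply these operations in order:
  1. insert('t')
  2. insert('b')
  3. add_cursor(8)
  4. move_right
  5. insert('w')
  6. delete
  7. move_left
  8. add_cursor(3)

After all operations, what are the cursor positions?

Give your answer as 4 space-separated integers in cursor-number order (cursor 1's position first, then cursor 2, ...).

Answer: 5 11 8 3

Derivation:
After op 1 (insert('t')): buffer="qrbtyyrstc" (len 10), cursors c1@4 c2@9, authorship ...1....2.
After op 2 (insert('b')): buffer="qrbtbyyrstbc" (len 12), cursors c1@5 c2@11, authorship ...11....22.
After op 3 (add_cursor(8)): buffer="qrbtbyyrstbc" (len 12), cursors c1@5 c3@8 c2@11, authorship ...11....22.
After op 4 (move_right): buffer="qrbtbyyrstbc" (len 12), cursors c1@6 c3@9 c2@12, authorship ...11....22.
After op 5 (insert('w')): buffer="qrbtbywyrswtbcw" (len 15), cursors c1@7 c3@11 c2@15, authorship ...11.1...322.2
After op 6 (delete): buffer="qrbtbyyrstbc" (len 12), cursors c1@6 c3@9 c2@12, authorship ...11....22.
After op 7 (move_left): buffer="qrbtbyyrstbc" (len 12), cursors c1@5 c3@8 c2@11, authorship ...11....22.
After op 8 (add_cursor(3)): buffer="qrbtbyyrstbc" (len 12), cursors c4@3 c1@5 c3@8 c2@11, authorship ...11....22.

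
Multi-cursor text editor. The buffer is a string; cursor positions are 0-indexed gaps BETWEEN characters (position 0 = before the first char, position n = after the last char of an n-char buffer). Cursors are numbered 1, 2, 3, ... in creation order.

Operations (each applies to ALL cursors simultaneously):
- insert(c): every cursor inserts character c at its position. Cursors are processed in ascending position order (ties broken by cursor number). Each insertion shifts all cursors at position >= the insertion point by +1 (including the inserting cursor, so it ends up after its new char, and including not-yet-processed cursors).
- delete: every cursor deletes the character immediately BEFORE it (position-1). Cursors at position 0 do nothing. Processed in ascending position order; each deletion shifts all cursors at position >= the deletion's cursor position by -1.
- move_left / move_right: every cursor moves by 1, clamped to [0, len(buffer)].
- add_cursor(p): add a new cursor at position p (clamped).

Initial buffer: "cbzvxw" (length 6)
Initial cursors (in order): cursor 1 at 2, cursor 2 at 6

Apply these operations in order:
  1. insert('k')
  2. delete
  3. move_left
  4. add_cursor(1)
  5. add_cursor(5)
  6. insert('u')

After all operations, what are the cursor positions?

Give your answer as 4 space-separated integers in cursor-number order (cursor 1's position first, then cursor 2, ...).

Answer: 3 9 3 9

Derivation:
After op 1 (insert('k')): buffer="cbkzvxwk" (len 8), cursors c1@3 c2@8, authorship ..1....2
After op 2 (delete): buffer="cbzvxw" (len 6), cursors c1@2 c2@6, authorship ......
After op 3 (move_left): buffer="cbzvxw" (len 6), cursors c1@1 c2@5, authorship ......
After op 4 (add_cursor(1)): buffer="cbzvxw" (len 6), cursors c1@1 c3@1 c2@5, authorship ......
After op 5 (add_cursor(5)): buffer="cbzvxw" (len 6), cursors c1@1 c3@1 c2@5 c4@5, authorship ......
After op 6 (insert('u')): buffer="cuubzvxuuw" (len 10), cursors c1@3 c3@3 c2@9 c4@9, authorship .13....24.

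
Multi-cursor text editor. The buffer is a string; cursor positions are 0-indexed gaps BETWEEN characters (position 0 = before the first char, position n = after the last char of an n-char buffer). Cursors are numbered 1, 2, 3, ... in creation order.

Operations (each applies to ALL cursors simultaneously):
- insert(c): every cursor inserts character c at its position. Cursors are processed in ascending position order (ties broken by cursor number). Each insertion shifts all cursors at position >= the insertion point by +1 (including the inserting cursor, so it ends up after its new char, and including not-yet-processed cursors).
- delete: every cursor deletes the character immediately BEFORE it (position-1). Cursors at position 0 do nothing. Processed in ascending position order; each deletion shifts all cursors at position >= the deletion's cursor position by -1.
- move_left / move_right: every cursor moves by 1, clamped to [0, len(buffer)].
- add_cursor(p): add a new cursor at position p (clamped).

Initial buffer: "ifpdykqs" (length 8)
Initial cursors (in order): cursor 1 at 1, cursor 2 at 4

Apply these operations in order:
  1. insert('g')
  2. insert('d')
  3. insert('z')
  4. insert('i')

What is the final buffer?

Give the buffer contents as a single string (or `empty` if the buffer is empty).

Answer: igdzifpdgdziykqs

Derivation:
After op 1 (insert('g')): buffer="igfpdgykqs" (len 10), cursors c1@2 c2@6, authorship .1...2....
After op 2 (insert('d')): buffer="igdfpdgdykqs" (len 12), cursors c1@3 c2@8, authorship .11...22....
After op 3 (insert('z')): buffer="igdzfpdgdzykqs" (len 14), cursors c1@4 c2@10, authorship .111...222....
After op 4 (insert('i')): buffer="igdzifpdgdziykqs" (len 16), cursors c1@5 c2@12, authorship .1111...2222....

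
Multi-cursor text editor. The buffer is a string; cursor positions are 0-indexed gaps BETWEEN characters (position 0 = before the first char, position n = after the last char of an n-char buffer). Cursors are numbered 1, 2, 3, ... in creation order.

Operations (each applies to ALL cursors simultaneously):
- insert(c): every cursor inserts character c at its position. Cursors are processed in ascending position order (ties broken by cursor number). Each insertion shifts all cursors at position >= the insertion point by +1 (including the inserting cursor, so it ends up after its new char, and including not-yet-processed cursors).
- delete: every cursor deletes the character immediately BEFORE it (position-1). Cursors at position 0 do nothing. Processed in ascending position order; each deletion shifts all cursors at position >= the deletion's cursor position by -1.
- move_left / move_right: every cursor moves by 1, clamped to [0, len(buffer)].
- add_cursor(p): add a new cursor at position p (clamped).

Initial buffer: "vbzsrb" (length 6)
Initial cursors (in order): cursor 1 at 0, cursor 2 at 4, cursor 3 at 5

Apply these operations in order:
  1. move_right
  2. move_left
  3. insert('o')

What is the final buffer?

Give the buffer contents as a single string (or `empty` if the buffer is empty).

Answer: ovbzsorob

Derivation:
After op 1 (move_right): buffer="vbzsrb" (len 6), cursors c1@1 c2@5 c3@6, authorship ......
After op 2 (move_left): buffer="vbzsrb" (len 6), cursors c1@0 c2@4 c3@5, authorship ......
After op 3 (insert('o')): buffer="ovbzsorob" (len 9), cursors c1@1 c2@6 c3@8, authorship 1....2.3.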